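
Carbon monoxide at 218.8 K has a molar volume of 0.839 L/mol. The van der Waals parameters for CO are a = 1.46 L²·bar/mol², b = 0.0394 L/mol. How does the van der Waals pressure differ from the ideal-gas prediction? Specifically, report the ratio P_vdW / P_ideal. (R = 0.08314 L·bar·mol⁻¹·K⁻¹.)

P_vdW / P_ideal ≈ 0.9536

Ideal: P_ideal = RT/V_m = (0.08314)(218.8)/0.839 = 21.6818 bar
vdW: P = RT/(V_m − b) − a/V_m² = 18.1910/0.799600 − 1.46/0.703921 = 22.7501 − 2.07410 = 20.6760 bar
Ratio = 20.6760/21.6818 = 0.9536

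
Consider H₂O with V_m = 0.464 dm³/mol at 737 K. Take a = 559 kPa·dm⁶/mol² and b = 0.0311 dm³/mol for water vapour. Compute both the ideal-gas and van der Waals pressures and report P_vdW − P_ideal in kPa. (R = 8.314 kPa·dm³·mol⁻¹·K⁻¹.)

Ideal: P_ideal = RT/V_m = (8.314)(737)/0.464 = 13205.6 kPa
vdW: P = RT/(V_m − b) − a/V_m² = 6127.42/0.432900 − 559/0.215296 = 14154.4 − 2596.43 = 11558.0 kPa
ΔP = 11558.0 − 13205.6 = -1648 kPa

ΔP ≈ -1648 kPa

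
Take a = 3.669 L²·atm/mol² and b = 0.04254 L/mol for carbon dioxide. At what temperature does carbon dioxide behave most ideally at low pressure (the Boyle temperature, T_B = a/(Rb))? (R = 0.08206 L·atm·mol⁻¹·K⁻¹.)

T_B ≈ 1051 K

For a van der Waals gas the second virial coefficient B₂ = b − a/(RT) vanishes at T_B = a/(Rb).
T_B = 3.669/(0.08206×0.04254) = 3.669/0.0034908 = 1051 K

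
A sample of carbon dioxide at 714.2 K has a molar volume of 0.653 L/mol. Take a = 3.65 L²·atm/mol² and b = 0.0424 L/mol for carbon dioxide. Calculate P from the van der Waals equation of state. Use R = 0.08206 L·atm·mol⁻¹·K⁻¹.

P = RT/(V_m − b) − a/V_m²
RT/(V_m − b) = (0.08206)(714.2)/(0.653 − 0.0424) = 58.607/0.61060 = 95.983 atm
a/V_m² = 3.65/(0.653)² = 8.5599 atm
P = 95.983 − 8.5599 = 87.42 atm

P ≈ 87.42 atm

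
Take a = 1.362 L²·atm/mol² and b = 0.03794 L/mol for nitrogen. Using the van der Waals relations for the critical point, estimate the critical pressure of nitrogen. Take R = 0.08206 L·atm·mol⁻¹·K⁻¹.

For a van der Waals gas, P_c = a/(27b²).
P_c = 1.362/(27×(0.03794)²) = 1.362/0.038865 = 35.04 atm

P_c ≈ 35.04 atm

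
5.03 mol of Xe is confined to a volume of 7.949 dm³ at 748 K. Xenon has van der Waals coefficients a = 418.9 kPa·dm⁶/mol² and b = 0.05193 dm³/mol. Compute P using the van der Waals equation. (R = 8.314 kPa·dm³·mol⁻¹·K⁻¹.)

P ≈ 3901 kPa

P = nRT/(V − nb) − a n²/V²
nRT/(V − nb) = (5.03)(8.314)(748)/(7.949 − 5.03×0.05193) = 31281/7.6878 = 4068.9 kPa
a n²/V² = (418.9)(5.03)²/(7.949)² = 167.73 kPa
P = 4068.9 − 167.73 = 3901 kPa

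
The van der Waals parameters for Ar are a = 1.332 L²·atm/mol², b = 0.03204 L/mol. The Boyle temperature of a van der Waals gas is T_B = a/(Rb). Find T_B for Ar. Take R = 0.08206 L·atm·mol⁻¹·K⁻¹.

For a van der Waals gas the second virial coefficient B₂ = b − a/(RT) vanishes at T_B = a/(Rb).
T_B = 1.332/(0.08206×0.03204) = 1.332/0.0026292 = 506.6 K

T_B ≈ 506.6 K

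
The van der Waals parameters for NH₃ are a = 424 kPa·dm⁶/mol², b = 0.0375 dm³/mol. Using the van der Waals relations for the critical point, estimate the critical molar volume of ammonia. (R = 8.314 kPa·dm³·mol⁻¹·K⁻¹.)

For a van der Waals gas, V_m,c = 3b.
V_m,c = 3×0.0375 = 0.1125 dm³/mol

V_m,c ≈ 0.1125 dm³/mol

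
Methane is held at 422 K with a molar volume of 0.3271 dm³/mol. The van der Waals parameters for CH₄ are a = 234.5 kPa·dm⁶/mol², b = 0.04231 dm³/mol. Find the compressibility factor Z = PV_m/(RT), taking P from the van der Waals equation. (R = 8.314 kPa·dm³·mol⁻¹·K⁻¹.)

P = RT/(V_m − b) − a/V_m² = (8.314)(422)/(0.3271 − 0.04231) − 234.5/(0.3271)²
  = 3508.5/0.28479 − 2191.7 = 12320 − 2191.7 = 10128 kPa
Z = PV_m/(RT) = (10128)(0.3271)/((8.314)(422)) = 3312.9/3508.5 = 0.9442

Z ≈ 0.9442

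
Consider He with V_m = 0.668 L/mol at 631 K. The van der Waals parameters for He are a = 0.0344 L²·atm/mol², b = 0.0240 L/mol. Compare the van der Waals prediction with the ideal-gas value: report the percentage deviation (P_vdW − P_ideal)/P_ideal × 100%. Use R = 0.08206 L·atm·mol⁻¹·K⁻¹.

Ideal: P_ideal = RT/V_m = (0.08206)(631)/0.668 = 77.5148 atm
vdW: P = RT/(V_m − b) − a/V_m² = 51.7799/0.644000 − 0.0344/0.446224 = 80.4036 − 0.0770913 = 80.3265 atm
% deviation = (80.3265 − 77.5148)/77.5148 × 100% = 3.63%

3.63 %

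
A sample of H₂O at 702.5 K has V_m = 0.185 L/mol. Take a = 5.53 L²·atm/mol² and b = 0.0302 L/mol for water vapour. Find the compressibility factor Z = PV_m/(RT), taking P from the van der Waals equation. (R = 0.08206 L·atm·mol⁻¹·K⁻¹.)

P = RT/(V_m − b) − a/V_m² = (0.08206)(702.5)/(0.185 − 0.0302) − 5.53/(0.185)²
  = 57.647/0.15480 − 161.58 = 372.40 − 161.58 = 210.82 atm
Z = PV_m/(RT) = (210.82)(0.185)/((0.08206)(702.5)) = 39.002/57.647 = 0.6766

Z ≈ 0.6766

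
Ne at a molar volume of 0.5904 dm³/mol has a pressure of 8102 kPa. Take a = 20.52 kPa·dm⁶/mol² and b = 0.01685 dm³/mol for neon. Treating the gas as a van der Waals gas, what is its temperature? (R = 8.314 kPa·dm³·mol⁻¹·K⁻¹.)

T = (P + a/V_m²)(V_m − b)/R
P + a/V_m² = 8102 + 20.52/(0.5904)² = 8160.9 kPa
V_m − b = 0.5904 − 0.01685 = 0.57355 dm³/mol
T = (8160.9)(0.57355)/8.314 = 563.0 K

T ≈ 563.0 K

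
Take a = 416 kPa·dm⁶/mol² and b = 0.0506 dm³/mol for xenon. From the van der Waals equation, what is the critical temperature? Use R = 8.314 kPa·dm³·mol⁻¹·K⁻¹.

T_c ≈ 293.0 K

For a van der Waals gas, T_c = 8a/(27Rb).
T_c = 8×416/(27×8.314×0.0506) = 3328.0/11.359 = 293.0 K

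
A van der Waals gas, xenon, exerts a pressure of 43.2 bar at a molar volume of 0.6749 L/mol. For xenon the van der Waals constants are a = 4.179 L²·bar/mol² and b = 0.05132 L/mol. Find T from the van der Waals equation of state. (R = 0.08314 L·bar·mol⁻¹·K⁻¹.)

T = (P + a/V_m²)(V_m − b)/R
P + a/V_m² = 43.2 + 4.179/(0.6749)² = 52.375 bar
V_m − b = 0.6749 − 0.05132 = 0.62358 L/mol
T = (52.375)(0.62358)/0.08314 = 392.8 K

T ≈ 392.8 K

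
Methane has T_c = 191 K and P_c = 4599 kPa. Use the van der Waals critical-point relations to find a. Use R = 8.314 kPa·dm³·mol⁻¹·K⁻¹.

a ≈ 231.3 kPa·dm⁶/mol²

From T_c = 8a/(27Rb) and P_c = a/(27b²): a = 27 R² T_c²/(64 P_c).
a = 27×(8.314)²×(191)²/(64×4599) = 68084858/294336 = 231.3 kPa·dm⁶/mol²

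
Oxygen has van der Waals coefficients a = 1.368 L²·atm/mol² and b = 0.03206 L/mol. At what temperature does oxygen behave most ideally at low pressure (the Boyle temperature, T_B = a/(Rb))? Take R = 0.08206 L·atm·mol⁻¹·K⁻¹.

T_B ≈ 520.0 K

For a van der Waals gas the second virial coefficient B₂ = b − a/(RT) vanishes at T_B = a/(Rb).
T_B = 1.368/(0.08206×0.03206) = 1.368/0.0026308 = 520.0 K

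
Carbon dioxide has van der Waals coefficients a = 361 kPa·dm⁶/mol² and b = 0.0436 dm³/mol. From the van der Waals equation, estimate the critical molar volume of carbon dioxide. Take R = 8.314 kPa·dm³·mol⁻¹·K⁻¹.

V_m,c ≈ 0.1308 dm³/mol

For a van der Waals gas, V_m,c = 3b.
V_m,c = 3×0.0436 = 0.1308 dm³/mol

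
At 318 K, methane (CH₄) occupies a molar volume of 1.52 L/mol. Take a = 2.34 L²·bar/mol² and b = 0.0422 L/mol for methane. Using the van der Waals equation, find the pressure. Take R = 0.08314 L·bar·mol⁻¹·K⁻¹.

P = RT/(V_m − b) − a/V_m²
RT/(V_m − b) = (0.08314)(318)/(1.52 − 0.0422) = 26.439/1.4778 = 17.891 bar
a/V_m² = 2.34/(1.52)² = 1.0128 bar
P = 17.891 − 1.0128 = 16.88 bar

P ≈ 16.88 bar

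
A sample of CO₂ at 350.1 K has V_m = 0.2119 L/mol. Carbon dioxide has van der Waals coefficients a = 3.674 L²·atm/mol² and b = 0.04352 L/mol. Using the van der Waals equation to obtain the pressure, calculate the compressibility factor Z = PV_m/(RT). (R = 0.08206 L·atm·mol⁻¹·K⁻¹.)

Z ≈ 0.6550

P = RT/(V_m − b) − a/V_m² = (0.08206)(350.1)/(0.2119 − 0.04352) − 3.674/(0.2119)²
  = 28.729/0.16838 − 81.823 = 170.62 − 81.823 = 88.80 atm
Z = PV_m/(RT) = (88.80)(0.2119)/((0.08206)(350.1)) = 18.817/28.729 = 0.6550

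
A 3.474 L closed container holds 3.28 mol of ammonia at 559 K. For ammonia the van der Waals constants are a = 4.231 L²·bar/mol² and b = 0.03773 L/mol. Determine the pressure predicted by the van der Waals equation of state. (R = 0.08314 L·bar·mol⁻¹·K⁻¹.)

P ≈ 41.73 bar

P = nRT/(V − nb) − a n²/V²
nRT/(V − nb) = (3.28)(0.08314)(559)/(3.474 − 3.28×0.03773) = 152.44/3.3502 = 45.502 bar
a n²/V² = (4.231)(3.28)²/(3.474)² = 3.7716 bar
P = 45.502 − 3.7716 = 41.73 bar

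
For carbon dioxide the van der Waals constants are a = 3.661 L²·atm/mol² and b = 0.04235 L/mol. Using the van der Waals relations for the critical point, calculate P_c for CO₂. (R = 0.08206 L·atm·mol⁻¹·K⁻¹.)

P_c ≈ 75.60 atm

For a van der Waals gas, P_c = a/(27b²).
P_c = 3.661/(27×(0.04235)²) = 3.661/0.048425 = 75.60 atm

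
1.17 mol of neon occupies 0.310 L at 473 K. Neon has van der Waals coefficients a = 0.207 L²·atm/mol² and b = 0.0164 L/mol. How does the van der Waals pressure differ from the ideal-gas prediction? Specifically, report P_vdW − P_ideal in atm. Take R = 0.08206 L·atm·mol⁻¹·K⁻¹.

Ideal: P_ideal = nRT/V = (1.17)(0.08206)(473)/0.310 = 146.493 atm
vdW: P = nRT/(V − nb) − a n²/V² = 45.4128/0.290812 − 0.283362/0.0961000 = 156.159 − 2.94862 = 153.210 atm
ΔP = 153.210 − 146.493 = 6.72 atm

ΔP ≈ 6.72 atm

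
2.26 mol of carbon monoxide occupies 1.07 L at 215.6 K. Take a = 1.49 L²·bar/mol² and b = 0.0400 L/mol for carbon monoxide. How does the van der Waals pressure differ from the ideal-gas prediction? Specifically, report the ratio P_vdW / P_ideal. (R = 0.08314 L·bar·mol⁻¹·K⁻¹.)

Ideal: P_ideal = nRT/V = (2.26)(0.08314)(215.6)/1.07 = 37.8602 bar
vdW: P = nRT/(V − nb) − a n²/V² = 40.5105/0.979600 − 7.61032/1.14490 = 41.3541 − 6.64715 = 34.7070 bar
Ratio = 34.7070/37.8602 = 0.9167

P_vdW / P_ideal ≈ 0.9167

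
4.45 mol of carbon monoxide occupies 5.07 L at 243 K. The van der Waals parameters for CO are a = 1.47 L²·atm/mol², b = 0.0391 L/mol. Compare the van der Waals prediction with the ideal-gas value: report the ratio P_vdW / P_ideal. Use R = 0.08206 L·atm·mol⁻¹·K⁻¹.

Ideal: P_ideal = nRT/V = (4.45)(0.08206)(243)/5.07 = 17.5021 atm
vdW: P = nRT/(V − nb) − a n²/V² = 88.7356/4.89601 − 29.1097/25.7049 = 18.1241 − 1.13246 = 16.9916 atm
Ratio = 16.9916/17.5021 = 0.9708

P_vdW / P_ideal ≈ 0.9708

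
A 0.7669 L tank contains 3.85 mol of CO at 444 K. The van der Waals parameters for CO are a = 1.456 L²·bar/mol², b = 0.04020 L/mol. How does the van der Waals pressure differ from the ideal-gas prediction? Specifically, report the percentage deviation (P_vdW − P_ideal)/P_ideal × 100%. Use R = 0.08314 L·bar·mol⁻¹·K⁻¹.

Ideal: P_ideal = nRT/V = (3.85)(0.08314)(444)/0.7669 = 185.317 bar
vdW: P = nRT/(V − nb) − a n²/V² = 142.120/0.612130 − 21.5816/0.588136 = 232.173 − 36.6949 = 195.478 bar
% deviation = (195.478 − 185.317)/185.317 × 100% = 5.48%

5.48 %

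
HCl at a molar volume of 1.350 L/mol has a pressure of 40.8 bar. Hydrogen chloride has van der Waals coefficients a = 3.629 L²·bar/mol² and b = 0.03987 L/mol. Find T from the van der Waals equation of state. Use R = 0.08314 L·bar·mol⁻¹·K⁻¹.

T = (P + a/V_m²)(V_m − b)/R
P + a/V_m² = 40.8 + 3.629/(1.350)² = 42.791 bar
V_m − b = 1.350 − 0.03987 = 1.3101 L/mol
T = (42.791)(1.3101)/0.08314 = 674.3 K

T ≈ 674.3 K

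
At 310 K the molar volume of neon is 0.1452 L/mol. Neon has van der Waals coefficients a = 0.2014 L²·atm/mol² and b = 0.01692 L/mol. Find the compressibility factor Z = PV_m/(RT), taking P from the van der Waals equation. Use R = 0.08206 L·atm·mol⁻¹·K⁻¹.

P = RT/(V_m − b) − a/V_m² = (0.08206)(310)/(0.1452 − 0.01692) − 0.2014/(0.1452)²
  = 25.439/0.12828 − 9.5527 = 198.31 − 9.5527 = 188.76 atm
Z = PV_m/(RT) = (188.76)(0.1452)/((0.08206)(310)) = 27.408/25.439 = 1.077

Z ≈ 1.077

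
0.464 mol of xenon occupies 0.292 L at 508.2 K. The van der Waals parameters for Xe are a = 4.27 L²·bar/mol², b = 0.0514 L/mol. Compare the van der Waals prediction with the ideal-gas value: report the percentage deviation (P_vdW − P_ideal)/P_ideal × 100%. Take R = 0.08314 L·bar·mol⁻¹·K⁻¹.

-7.16 %

Ideal: P_ideal = nRT/V = (0.464)(0.08314)(508.2)/0.292 = 67.1398 bar
vdW: P = nRT/(V − nb) − a n²/V² = 19.6048/0.268150 − 0.919314/0.0852640 = 73.1113 − 10.7820 = 62.3293 bar
% deviation = (62.3293 − 67.1398)/67.1398 × 100% = -7.16%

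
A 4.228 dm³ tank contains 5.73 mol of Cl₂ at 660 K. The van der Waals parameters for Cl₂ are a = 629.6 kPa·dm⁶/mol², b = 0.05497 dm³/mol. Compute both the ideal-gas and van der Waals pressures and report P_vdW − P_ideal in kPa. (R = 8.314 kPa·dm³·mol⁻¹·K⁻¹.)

Ideal: P_ideal = nRT/V = (5.73)(8.314)(660)/4.228 = 7436.59 kPa
vdW: P = nRT/(V − nb) − a n²/V² = 31441.9/3.91302 − 20671.6/17.8760 = 8035.20 − 1156.39 = 6878.81 kPa
ΔP = 6878.81 − 7436.59 = -557.8 kPa

ΔP ≈ -557.8 kPa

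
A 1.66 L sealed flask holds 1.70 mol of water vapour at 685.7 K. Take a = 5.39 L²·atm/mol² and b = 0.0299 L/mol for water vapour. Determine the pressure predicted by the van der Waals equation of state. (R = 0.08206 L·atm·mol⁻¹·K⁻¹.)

P = nRT/(V − nb) − a n²/V²
nRT/(V − nb) = (1.70)(0.08206)(685.7)/(1.66 − 1.70×0.0299) = 95.657/1.6092 = 59.444 atm
a n²/V² = (5.39)(1.70)²/(1.66)² = 5.6529 atm
P = 59.444 − 5.6529 = 53.79 atm

P ≈ 53.79 atm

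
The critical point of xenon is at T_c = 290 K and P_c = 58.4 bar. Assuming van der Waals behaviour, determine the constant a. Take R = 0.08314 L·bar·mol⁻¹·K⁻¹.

From T_c = 8a/(27Rb) and P_c = a/(27b²): a = 27 R² T_c²/(64 P_c).
a = 27×(0.08314)²×(290)²/(64×58.4) = 15696/3737.6 = 4.199 L²·bar/mol²

a ≈ 4.199 L²·bar/mol²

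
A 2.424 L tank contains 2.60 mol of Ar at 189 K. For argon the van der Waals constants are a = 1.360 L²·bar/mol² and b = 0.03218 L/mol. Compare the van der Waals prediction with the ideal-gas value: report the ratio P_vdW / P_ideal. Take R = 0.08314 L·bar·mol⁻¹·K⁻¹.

P_vdW / P_ideal ≈ 0.9429

Ideal: P_ideal = nRT/V = (2.60)(0.08314)(189)/2.424 = 16.8544 bar
vdW: P = nRT/(V − nb) − a n²/V² = 40.8550/2.34033 − 9.19360/5.87578 = 17.4569 − 1.56466 = 15.8922 bar
Ratio = 15.8922/16.8544 = 0.9429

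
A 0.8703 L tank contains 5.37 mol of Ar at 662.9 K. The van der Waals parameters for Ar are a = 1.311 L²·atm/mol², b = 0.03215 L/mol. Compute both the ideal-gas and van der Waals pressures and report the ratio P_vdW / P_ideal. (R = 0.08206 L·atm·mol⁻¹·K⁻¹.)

Ideal: P_ideal = nRT/V = (5.37)(0.08206)(662.9)/0.8703 = 335.649 atm
vdW: P = nRT/(V − nb) − a n²/V² = 292.115/0.697655 − 37.8052/0.757422 = 418.710 − 49.9130 = 368.797 atm
Ratio = 368.797/335.649 = 1.099

P_vdW / P_ideal ≈ 1.099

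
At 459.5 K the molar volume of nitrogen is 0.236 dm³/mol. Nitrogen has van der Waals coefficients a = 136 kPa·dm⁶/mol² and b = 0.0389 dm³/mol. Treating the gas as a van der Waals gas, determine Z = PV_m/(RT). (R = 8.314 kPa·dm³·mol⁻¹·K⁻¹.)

Z ≈ 1.047

P = RT/(V_m − b) − a/V_m² = (8.314)(459.5)/(0.236 − 0.0389) − 136/(0.236)²
  = 3820.3/0.19710 − 2441.8 = 19383 − 2441.8 = 16941 kPa
Z = PV_m/(RT) = (16941)(0.236)/((8.314)(459.5)) = 3998.1/3820.3 = 1.047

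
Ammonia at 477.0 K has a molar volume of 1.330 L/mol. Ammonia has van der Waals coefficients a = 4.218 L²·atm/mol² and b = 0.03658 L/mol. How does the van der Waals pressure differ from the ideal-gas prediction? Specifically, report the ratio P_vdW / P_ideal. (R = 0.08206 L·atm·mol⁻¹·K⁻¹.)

P_vdW / P_ideal ≈ 0.9473

Ideal: P_ideal = RT/V_m = (0.08206)(477.0)/1.330 = 29.4305 atm
vdW: P = RT/(V_m − b) − a/V_m² = 39.1426/1.29342 − 4.218/1.76890 = 30.2629 − 2.38453 = 27.8784 atm
Ratio = 27.8784/29.4305 = 0.9473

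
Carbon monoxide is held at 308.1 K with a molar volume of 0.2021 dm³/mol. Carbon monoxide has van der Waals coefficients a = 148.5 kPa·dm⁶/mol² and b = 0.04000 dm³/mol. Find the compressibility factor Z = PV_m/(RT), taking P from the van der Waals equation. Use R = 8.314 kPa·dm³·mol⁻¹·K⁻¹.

Z ≈ 0.9599

P = RT/(V_m − b) − a/V_m² = (8.314)(308.1)/(0.2021 − 0.04000) − 148.5/(0.2021)²
  = 2561.5/0.16210 − 3635.7 = 15802 − 3635.7 = 12166 kPa
Z = PV_m/(RT) = (12166)(0.2021)/((8.314)(308.1)) = 2458.7/2561.5 = 0.9599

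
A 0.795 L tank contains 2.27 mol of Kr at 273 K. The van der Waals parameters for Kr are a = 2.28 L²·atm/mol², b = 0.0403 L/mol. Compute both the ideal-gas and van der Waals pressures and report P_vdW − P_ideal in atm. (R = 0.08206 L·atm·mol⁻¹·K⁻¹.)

Ideal: P_ideal = nRT/V = (2.27)(0.08206)(273)/0.795 = 63.9665 atm
vdW: P = nRT/(V − nb) − a n²/V² = 50.8534/0.703519 − 11.7486/0.632025 = 72.2843 − 18.5888 = 53.6955 atm
ΔP = 53.6955 − 63.9665 = -10.27 atm

ΔP ≈ -10.27 atm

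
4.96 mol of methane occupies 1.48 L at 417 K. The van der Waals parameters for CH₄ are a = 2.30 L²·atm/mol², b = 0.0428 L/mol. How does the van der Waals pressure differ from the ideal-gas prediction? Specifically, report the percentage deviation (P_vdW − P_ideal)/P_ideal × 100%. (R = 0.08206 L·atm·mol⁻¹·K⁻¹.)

-5.78 %

Ideal: P_ideal = nRT/V = (4.96)(0.08206)(417)/1.48 = 114.680 atm
vdW: P = nRT/(V − nb) − a n²/V² = 169.726/1.26771 − 56.5837/2.19040 = 133.884 − 25.8326 = 108.051 atm
% deviation = (108.051 − 114.680)/114.680 × 100% = -5.78%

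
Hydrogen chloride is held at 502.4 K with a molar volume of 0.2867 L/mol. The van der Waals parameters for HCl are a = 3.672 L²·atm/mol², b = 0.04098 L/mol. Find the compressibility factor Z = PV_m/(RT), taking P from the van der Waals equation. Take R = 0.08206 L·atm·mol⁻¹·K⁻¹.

Z ≈ 0.8561

P = RT/(V_m − b) − a/V_m² = (0.08206)(502.4)/(0.2867 − 0.04098) − 3.672/(0.2867)²
  = 41.227/0.24572 − 44.673 = 167.78 − 44.673 = 123.11 atm
Z = PV_m/(RT) = (123.11)(0.2867)/((0.08206)(502.4)) = 35.296/41.227 = 0.8561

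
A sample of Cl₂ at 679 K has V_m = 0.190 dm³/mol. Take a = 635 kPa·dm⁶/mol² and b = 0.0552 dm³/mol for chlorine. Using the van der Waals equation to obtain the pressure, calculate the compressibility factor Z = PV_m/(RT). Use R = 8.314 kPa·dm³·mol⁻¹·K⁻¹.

P = RT/(V_m − b) − a/V_m² = (8.314)(679)/(0.190 − 0.0552) − 635/(0.190)²
  = 5645.2/0.13480 − 17590 = 41878 − 17590 = 24288 kPa
Z = PV_m/(RT) = (24288)(0.190)/((8.314)(679)) = 4614.7/5645.2 = 0.8175

Z ≈ 0.8175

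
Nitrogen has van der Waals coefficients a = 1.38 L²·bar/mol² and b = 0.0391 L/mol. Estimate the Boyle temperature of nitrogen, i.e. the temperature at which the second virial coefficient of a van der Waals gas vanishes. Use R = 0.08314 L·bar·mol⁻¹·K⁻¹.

For a van der Waals gas the second virial coefficient B₂ = b − a/(RT) vanishes at T_B = a/(Rb).
T_B = 1.38/(0.08314×0.0391) = 1.38/0.0032508 = 424.5 K

T_B ≈ 424.5 K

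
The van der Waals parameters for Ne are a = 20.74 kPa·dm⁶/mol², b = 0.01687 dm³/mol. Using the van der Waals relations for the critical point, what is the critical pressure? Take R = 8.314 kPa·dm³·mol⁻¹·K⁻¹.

For a van der Waals gas, P_c = a/(27b²).
P_c = 20.74/(27×(0.01687)²) = 20.74/0.0076841 = 2699 kPa

P_c ≈ 2699 kPa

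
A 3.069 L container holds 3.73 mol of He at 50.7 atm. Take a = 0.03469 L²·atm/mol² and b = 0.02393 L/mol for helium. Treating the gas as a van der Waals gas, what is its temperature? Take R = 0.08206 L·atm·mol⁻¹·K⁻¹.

T = (P + a n²/V²)(V − nb)/(nR)
P + a n²/V² = 50.7 + (0.03469)(3.73)²/(3.069)² = 50.751 atm
V − nb = 3.069 − (3.73)(0.02393) = 2.9797 L
T = (50.751)(2.9797)/((3.73)(0.08206)) = 494.1 K

T ≈ 494.1 K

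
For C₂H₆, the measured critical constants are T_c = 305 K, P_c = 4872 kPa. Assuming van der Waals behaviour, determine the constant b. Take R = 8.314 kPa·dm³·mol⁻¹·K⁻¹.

b ≈ 0.06506 dm³/mol

From T_c = 8a/(27Rb) and P_c = a/(27b²): b = R T_c/(8 P_c).
b = (8.314)(305)/(8×4872) = 2535.8/38976 = 0.06506 dm³/mol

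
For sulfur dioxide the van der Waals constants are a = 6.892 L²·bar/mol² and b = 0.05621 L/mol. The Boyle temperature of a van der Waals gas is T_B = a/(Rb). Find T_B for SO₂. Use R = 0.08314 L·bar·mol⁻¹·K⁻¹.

For a van der Waals gas the second virial coefficient B₂ = b − a/(RT) vanishes at T_B = a/(Rb).
T_B = 6.892/(0.08314×0.05621) = 6.892/0.0046733 = 1475 K

T_B ≈ 1475 K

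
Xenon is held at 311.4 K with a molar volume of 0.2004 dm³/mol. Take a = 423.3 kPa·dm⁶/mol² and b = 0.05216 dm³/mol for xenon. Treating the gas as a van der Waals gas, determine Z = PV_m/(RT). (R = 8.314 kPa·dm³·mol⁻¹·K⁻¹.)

P = RT/(V_m − b) − a/V_m² = (8.314)(311.4)/(0.2004 − 0.05216) − 423.3/(0.2004)²
  = 2589.0/0.14824 − 10540 = 17465 − 10540 = 6925 kPa
Z = PV_m/(RT) = (6925)(0.2004)/((8.314)(311.4)) = 1387.8/2589.0 = 0.5360

Z ≈ 0.5360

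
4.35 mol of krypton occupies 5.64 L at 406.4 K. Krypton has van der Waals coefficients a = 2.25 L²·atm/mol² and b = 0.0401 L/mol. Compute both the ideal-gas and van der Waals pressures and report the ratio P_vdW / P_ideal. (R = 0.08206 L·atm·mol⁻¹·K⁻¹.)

Ideal: P_ideal = nRT/V = (4.35)(0.08206)(406.4)/5.64 = 25.7214 atm
vdW: P = nRT/(V − nb) − a n²/V² = 145.069/5.46557 − 42.5756/31.8096 = 26.5423 − 1.33845 = 25.2039 atm
Ratio = 25.2039/25.7214 = 0.9799

P_vdW / P_ideal ≈ 0.9799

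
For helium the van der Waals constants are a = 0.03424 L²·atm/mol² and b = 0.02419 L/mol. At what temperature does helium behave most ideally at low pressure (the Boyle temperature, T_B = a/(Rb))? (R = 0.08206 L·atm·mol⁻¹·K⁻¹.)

For a van der Waals gas the second virial coefficient B₂ = b − a/(RT) vanishes at T_B = a/(Rb).
T_B = 0.03424/(0.08206×0.02419) = 0.03424/0.0019850 = 17.25 K

T_B ≈ 17.25 K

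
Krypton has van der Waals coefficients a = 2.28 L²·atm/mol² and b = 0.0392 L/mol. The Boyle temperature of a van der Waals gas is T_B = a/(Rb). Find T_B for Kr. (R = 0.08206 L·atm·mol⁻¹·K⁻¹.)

For a van der Waals gas the second virial coefficient B₂ = b − a/(RT) vanishes at T_B = a/(Rb).
T_B = 2.28/(0.08206×0.0392) = 2.28/0.0032168 = 708.8 K

T_B ≈ 708.8 K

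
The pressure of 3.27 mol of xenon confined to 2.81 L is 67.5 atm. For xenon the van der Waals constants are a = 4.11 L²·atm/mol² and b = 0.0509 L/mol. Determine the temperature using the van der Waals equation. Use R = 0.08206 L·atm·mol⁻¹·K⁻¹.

T = (P + a n²/V²)(V − nb)/(nR)
P + a n²/V² = 67.5 + (4.11)(3.27)²/(2.81)² = 73.066 atm
V − nb = 2.81 − (3.27)(0.0509) = 2.6436 L
T = (73.066)(2.6436)/((3.27)(0.08206)) = 719.8 K

T ≈ 719.8 K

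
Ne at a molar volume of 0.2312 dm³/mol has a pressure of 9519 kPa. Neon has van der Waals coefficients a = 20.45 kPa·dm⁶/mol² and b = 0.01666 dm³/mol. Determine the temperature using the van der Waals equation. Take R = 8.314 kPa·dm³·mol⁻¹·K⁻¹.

T ≈ 255.5 K

T = (P + a/V_m²)(V_m − b)/R
P + a/V_m² = 9519 + 20.45/(0.2312)² = 9901.6 kPa
V_m − b = 0.2312 − 0.01666 = 0.21454 dm³/mol
T = (9901.6)(0.21454)/8.314 = 255.5 K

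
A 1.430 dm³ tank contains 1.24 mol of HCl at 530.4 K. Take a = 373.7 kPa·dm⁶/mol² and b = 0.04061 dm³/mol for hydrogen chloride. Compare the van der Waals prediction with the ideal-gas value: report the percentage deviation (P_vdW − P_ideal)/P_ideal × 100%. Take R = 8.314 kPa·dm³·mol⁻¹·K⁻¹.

-3.70 %

Ideal: P_ideal = nRT/V = (1.24)(8.314)(530.4)/1.430 = 3823.84 kPa
vdW: P = nRT/(V − nb) − a n²/V² = 5468.08/1.37964 − 574.601/2.04490 = 3963.41 − 280.992 = 3682.42 kPa
% deviation = (3682.42 − 3823.84)/3823.84 × 100% = -3.70%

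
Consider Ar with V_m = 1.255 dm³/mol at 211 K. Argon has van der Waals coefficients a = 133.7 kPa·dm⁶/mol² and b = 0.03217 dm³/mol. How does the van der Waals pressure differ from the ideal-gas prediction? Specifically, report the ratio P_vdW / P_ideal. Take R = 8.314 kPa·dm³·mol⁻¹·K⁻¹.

Ideal: P_ideal = RT/V_m = (8.314)(211)/1.255 = 1397.81 kPa
vdW: P = RT/(V_m − b) − a/V_m² = 1754.25/1.22283 − 133.7/1.57503 = 1434.58 − 84.8873 = 1349.69 kPa
Ratio = 1349.69/1397.81 = 0.9656

P_vdW / P_ideal ≈ 0.9656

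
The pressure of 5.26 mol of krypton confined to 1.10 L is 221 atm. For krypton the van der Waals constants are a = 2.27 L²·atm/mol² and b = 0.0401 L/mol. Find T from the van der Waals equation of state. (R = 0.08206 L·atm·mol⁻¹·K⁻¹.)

T ≈ 562.1 K

T = (P + a n²/V²)(V − nb)/(nR)
P + a n²/V² = 221 + (2.27)(5.26)²/(1.10)² = 272.91 atm
V − nb = 1.10 − (5.26)(0.0401) = 0.88907 L
T = (272.91)(0.88907)/((5.26)(0.08206)) = 562.1 K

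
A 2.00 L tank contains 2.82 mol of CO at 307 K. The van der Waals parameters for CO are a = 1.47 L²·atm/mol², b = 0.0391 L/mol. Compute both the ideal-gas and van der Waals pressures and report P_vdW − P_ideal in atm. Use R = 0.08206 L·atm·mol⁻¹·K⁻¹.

Ideal: P_ideal = nRT/V = (2.82)(0.08206)(307)/2.00 = 35.5213 atm
vdW: P = nRT/(V − nb) − a n²/V² = 71.0426/1.88974 − 11.6900/4.00000 = 37.5938 − 2.92250 = 34.6713 atm
ΔP = 34.6713 − 35.5213 = -0.850 atm

ΔP ≈ -0.850 atm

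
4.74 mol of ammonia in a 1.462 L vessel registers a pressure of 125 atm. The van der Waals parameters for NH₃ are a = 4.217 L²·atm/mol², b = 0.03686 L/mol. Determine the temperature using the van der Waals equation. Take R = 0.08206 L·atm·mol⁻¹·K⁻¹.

T ≈ 560.4 K

T = (P + a n²/V²)(V − nb)/(nR)
P + a n²/V² = 125 + (4.217)(4.74)²/(1.462)² = 169.33 atm
V − nb = 1.462 − (4.74)(0.03686) = 1.2873 L
T = (169.33)(1.2873)/((4.74)(0.08206)) = 560.4 K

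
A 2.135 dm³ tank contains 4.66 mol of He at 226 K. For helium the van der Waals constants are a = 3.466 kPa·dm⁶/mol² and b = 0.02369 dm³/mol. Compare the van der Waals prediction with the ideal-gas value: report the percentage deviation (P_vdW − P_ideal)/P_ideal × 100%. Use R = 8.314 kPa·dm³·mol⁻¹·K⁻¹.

5.05 %

Ideal: P_ideal = nRT/V = (4.66)(8.314)(226)/2.135 = 4101.16 kPa
vdW: P = nRT/(V − nb) − a n²/V² = 8755.97/2.02460 − 75.2663/4.55823 = 4324.79 − 16.5122 = 4308.28 kPa
% deviation = (4308.28 − 4101.16)/4101.16 × 100% = 5.05%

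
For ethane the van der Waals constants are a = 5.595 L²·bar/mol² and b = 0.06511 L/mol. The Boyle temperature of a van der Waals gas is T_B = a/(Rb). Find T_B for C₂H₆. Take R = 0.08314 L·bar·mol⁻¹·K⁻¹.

For a van der Waals gas the second virial coefficient B₂ = b − a/(RT) vanishes at T_B = a/(Rb).
T_B = 5.595/(0.08314×0.06511) = 5.595/0.0054132 = 1034 K

T_B ≈ 1034 K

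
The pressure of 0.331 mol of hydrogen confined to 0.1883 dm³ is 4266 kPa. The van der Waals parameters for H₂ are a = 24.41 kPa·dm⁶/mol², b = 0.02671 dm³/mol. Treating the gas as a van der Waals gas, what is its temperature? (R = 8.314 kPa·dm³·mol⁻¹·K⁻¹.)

T ≈ 283.1 K

T = (P + a n²/V²)(V − nb)/(nR)
P + a n²/V² = 4266 + (24.41)(0.331)²/(0.1883)² = 4341.4 kPa
V − nb = 0.1883 − (0.331)(0.02671) = 0.17946 dm³
T = (4341.4)(0.17946)/((0.331)(8.314)) = 283.1 K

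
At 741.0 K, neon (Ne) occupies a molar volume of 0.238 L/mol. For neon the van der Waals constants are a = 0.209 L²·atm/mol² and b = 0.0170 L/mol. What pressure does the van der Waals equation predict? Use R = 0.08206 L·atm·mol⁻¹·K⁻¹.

P = RT/(V_m − b) − a/V_m²
RT/(V_m − b) = (0.08206)(741.0)/(0.238 − 0.0170) = 60.806/0.22100 = 275.14 atm
a/V_m² = 0.209/(0.238)² = 3.6897 atm
P = 275.14 − 3.6897 = 271.5 atm

P ≈ 271.5 atm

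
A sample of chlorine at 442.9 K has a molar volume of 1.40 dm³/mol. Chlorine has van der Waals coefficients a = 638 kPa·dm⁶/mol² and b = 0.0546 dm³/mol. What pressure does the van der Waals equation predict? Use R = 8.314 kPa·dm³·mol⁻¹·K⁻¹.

P ≈ 2411 kPa

P = RT/(V_m − b) − a/V_m²
RT/(V_m − b) = (8.314)(442.9)/(1.40 − 0.0546) = 3682.3/1.3454 = 2737.0 kPa
a/V_m² = 638/(1.40)² = 325.51 kPa
P = 2737.0 − 325.51 = 2411 kPa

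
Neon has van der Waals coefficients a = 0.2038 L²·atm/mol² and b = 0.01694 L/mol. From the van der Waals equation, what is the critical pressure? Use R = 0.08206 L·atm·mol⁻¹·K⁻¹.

P_c ≈ 26.30 atm

For a van der Waals gas, P_c = a/(27b²).
P_c = 0.2038/(27×(0.01694)²) = 0.2038/0.0077480 = 26.30 atm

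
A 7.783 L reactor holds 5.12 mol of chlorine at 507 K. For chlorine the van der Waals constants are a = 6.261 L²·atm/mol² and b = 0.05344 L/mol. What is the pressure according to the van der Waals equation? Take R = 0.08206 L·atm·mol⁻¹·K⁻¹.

P ≈ 25.66 atm

P = nRT/(V − nb) − a n²/V²
nRT/(V − nb) = (5.12)(0.08206)(507)/(7.783 − 5.12×0.05344) = 213.01/7.5094 = 28.366 atm
a n²/V² = (6.261)(5.12)²/(7.783)² = 2.7095 atm
P = 28.366 − 2.7095 = 25.66 atm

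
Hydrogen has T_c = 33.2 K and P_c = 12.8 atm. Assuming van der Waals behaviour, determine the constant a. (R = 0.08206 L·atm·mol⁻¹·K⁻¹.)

a ≈ 0.2446 L²·atm/mol²

From T_c = 8a/(27Rb) and P_c = a/(27b²): a = 27 R² T_c²/(64 P_c).
a = 27×(0.08206)²×(33.2)²/(64×12.8) = 200.40/819.20 = 0.2446 L²·atm/mol²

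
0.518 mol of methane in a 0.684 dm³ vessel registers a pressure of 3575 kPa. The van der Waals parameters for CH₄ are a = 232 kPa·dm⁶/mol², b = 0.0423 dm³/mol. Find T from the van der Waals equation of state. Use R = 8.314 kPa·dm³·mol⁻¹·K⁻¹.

T ≈ 570.1 K

T = (P + a n²/V²)(V − nb)/(nR)
P + a n²/V² = 3575 + (232)(0.518)²/(0.684)² = 3708.1 kPa
V − nb = 0.684 − (0.518)(0.0423) = 0.66209 dm³
T = (3708.1)(0.66209)/((0.518)(8.314)) = 570.1 K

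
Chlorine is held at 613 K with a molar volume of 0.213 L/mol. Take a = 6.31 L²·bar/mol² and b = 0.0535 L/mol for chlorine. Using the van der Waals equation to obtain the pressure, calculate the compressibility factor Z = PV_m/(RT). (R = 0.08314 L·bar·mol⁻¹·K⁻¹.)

Z ≈ 0.7542

P = RT/(V_m − b) − a/V_m² = (0.08314)(613)/(0.213 − 0.0535) − 6.31/(0.213)²
  = 50.965/0.15950 − 139.08 = 319.53 − 139.08 = 180.45 bar
Z = PV_m/(RT) = (180.45)(0.213)/((0.08314)(613)) = 38.436/50.965 = 0.7542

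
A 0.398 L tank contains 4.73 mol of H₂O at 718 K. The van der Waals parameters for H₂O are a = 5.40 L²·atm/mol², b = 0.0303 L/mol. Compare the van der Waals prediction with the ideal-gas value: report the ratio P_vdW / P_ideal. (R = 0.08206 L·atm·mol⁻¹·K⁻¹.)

P_vdW / P_ideal ≈ 0.4735

Ideal: P_ideal = nRT/V = (4.73)(0.08206)(718)/0.398 = 700.219 atm
vdW: P = nRT/(V − nb) − a n²/V² = 278.687/0.254681 − 120.814/0.158404 = 1094.26 − 762.695 = 331.57 atm
Ratio = 331.57/700.219 = 0.4735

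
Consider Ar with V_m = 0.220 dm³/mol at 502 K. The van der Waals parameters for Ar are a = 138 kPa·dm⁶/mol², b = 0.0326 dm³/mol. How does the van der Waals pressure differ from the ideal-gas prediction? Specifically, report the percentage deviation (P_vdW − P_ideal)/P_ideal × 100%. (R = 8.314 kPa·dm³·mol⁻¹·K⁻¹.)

2.37 %

Ideal: P_ideal = RT/V_m = (8.314)(502)/0.220 = 18971.0 kPa
vdW: P = RT/(V_m − b) − a/V_m² = 4173.63/0.187400 − 138/0.0484000 = 22271.2 − 2851.24 = 19420.0 kPa
% deviation = (19420.0 − 18971.0)/18971.0 × 100% = 2.37%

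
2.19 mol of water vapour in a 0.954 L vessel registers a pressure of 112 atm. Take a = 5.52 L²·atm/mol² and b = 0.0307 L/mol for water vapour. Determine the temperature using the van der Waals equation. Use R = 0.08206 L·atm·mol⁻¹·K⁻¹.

T ≈ 696.2 K

T = (P + a n²/V²)(V − nb)/(nR)
P + a n²/V² = 112 + (5.52)(2.19)²/(0.954)² = 141.09 atm
V − nb = 0.954 − (2.19)(0.0307) = 0.88677 L
T = (141.09)(0.88677)/((2.19)(0.08206)) = 696.2 K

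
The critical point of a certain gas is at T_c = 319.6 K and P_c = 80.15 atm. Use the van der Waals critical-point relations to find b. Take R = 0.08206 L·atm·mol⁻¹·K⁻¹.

From T_c = 8a/(27Rb) and P_c = a/(27b²): b = R T_c/(8 P_c).
b = (0.08206)(319.6)/(8×80.15) = 26.226/641.20 = 0.04090 L/mol

b ≈ 0.04090 L/mol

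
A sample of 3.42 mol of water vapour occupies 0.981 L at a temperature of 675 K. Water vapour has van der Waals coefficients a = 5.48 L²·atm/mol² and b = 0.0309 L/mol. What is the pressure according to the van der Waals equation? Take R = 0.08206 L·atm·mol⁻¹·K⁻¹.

P = nRT/(V − nb) − a n²/V²
nRT/(V − nb) = (3.42)(0.08206)(675)/(0.981 − 3.42×0.0309) = 189.44/0.87532 = 216.42 atm
a n²/V² = (5.48)(3.42)²/(0.981)² = 66.603 atm
P = 216.42 − 66.603 = 149.8 atm

P ≈ 149.8 atm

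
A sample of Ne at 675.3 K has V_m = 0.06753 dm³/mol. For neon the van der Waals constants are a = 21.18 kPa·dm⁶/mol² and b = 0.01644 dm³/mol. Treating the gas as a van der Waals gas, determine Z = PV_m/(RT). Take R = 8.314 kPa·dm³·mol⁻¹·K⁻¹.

Z ≈ 1.266

P = RT/(V_m − b) − a/V_m² = (8.314)(675.3)/(0.06753 − 0.01644) − 21.18/(0.06753)²
  = 5614.4/0.051090 − 4644.4 = 109892 − 4644.4 = 105248 kPa
Z = PV_m/(RT) = (105248)(0.06753)/((8.314)(675.3)) = 7107.4/5614.4 = 1.266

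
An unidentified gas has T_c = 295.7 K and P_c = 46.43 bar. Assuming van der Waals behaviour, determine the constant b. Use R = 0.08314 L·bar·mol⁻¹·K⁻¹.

From T_c = 8a/(27Rb) and P_c = a/(27b²): b = R T_c/(8 P_c).
b = (0.08314)(295.7)/(8×46.43) = 24.584/371.44 = 0.06619 L/mol

b ≈ 0.06619 L/mol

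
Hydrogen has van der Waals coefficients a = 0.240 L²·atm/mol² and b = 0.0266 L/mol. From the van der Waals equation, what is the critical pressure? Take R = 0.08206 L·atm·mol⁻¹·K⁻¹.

P_c ≈ 12.56 atm

For a van der Waals gas, P_c = a/(27b²).
P_c = 0.240/(27×(0.0266)²) = 0.240/0.019104 = 12.56 atm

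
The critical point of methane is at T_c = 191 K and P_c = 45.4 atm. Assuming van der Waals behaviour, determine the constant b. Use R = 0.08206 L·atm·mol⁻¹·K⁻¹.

From T_c = 8a/(27Rb) and P_c = a/(27b²): b = R T_c/(8 P_c).
b = (0.08206)(191)/(8×45.4) = 15.673/363.20 = 0.04315 L/mol

b ≈ 0.04315 L/mol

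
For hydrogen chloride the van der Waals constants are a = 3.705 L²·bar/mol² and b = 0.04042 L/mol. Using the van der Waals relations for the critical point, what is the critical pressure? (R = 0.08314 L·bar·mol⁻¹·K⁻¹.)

P_c ≈ 83.99 bar

For a van der Waals gas, P_c = a/(27b²).
P_c = 3.705/(27×(0.04042)²) = 3.705/0.044112 = 83.99 bar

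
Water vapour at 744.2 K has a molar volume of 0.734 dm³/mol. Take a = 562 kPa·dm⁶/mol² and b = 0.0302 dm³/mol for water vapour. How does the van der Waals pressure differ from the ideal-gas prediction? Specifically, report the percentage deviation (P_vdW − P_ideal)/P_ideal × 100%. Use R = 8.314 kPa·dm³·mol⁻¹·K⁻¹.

Ideal: P_ideal = RT/V_m = (8.314)(744.2)/0.734 = 8429.54 kPa
vdW: P = RT/(V_m − b) − a/V_m² = 6187.28/0.703800 − 562/0.538756 = 8791.25 − 1043.14 = 7748.11 kPa
% deviation = (7748.11 − 8429.54)/8429.54 × 100% = -8.08%

-8.08 %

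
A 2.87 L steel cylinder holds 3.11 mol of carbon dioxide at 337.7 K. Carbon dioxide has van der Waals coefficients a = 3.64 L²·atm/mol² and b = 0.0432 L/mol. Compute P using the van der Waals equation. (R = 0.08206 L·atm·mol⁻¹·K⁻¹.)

P ≈ 27.23 atm

P = nRT/(V − nb) − a n²/V²
nRT/(V − nb) = (3.11)(0.08206)(337.7)/(2.87 − 3.11×0.0432) = 86.183/2.7356 = 31.504 atm
a n²/V² = (3.64)(3.11)²/(2.87)² = 4.2742 atm
P = 31.504 − 4.2742 = 27.23 atm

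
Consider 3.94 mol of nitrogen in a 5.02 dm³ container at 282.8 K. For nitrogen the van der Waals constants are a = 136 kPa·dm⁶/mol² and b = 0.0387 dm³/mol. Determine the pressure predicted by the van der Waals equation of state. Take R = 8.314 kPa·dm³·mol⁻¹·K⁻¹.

P ≈ 1819 kPa

P = nRT/(V − nb) − a n²/V²
nRT/(V − nb) = (3.94)(8.314)(282.8)/(5.02 − 3.94×0.0387) = 9263.7/4.8675 = 1903.2 kPa
a n²/V² = (136)(3.94)²/(5.02)² = 83.777 kPa
P = 1903.2 − 83.777 = 1819 kPa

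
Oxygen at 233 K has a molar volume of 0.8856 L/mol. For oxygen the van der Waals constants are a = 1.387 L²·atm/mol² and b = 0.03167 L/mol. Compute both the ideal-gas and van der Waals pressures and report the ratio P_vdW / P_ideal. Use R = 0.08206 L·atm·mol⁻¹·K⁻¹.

P_vdW / P_ideal ≈ 0.9552

Ideal: P_ideal = RT/V_m = (0.08206)(233)/0.8856 = 21.5899 atm
vdW: P = RT/(V_m − b) − a/V_m² = 19.1200/0.853930 − 1.387/0.784287 = 22.3906 − 1.76849 = 20.6221 atm
Ratio = 20.6221/21.5899 = 0.9552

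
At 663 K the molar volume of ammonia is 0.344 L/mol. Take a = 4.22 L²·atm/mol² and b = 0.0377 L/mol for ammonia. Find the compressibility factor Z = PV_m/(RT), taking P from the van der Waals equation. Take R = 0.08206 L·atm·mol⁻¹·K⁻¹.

P = RT/(V_m − b) − a/V_m² = (0.08206)(663)/(0.344 − 0.0377) − 4.22/(0.344)²
  = 54.406/0.30630 − 35.661 = 177.62 − 35.661 = 141.96 atm
Z = PV_m/(RT) = (141.96)(0.344)/((0.08206)(663)) = 48.834/54.406 = 0.8976

Z ≈ 0.8976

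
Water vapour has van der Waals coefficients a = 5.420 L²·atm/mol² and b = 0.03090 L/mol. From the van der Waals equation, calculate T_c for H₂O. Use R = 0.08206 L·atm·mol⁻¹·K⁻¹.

T_c ≈ 633.3 K

For a van der Waals gas, T_c = 8a/(27Rb).
T_c = 8×5.420/(27×0.08206×0.03090) = 43.360/0.068463 = 633.3 K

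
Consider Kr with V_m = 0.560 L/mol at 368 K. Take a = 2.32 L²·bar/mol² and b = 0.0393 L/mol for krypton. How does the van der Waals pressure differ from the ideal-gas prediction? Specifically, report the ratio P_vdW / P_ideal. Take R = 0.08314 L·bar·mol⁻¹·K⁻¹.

P_vdW / P_ideal ≈ 0.9401

Ideal: P_ideal = RT/V_m = (0.08314)(368)/0.560 = 54.6349 bar
vdW: P = RT/(V_m − b) − a/V_m² = 30.5955/0.520700 − 2.32/0.313600 = 58.7584 − 7.39796 = 51.3604 bar
Ratio = 51.3604/54.6349 = 0.9401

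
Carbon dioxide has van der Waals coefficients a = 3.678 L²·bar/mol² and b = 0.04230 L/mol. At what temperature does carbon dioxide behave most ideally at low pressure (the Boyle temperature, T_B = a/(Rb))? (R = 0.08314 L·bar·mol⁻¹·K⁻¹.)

For a van der Waals gas the second virial coefficient B₂ = b − a/(RT) vanishes at T_B = a/(Rb).
T_B = 3.678/(0.08314×0.04230) = 3.678/0.0035168 = 1046 K

T_B ≈ 1046 K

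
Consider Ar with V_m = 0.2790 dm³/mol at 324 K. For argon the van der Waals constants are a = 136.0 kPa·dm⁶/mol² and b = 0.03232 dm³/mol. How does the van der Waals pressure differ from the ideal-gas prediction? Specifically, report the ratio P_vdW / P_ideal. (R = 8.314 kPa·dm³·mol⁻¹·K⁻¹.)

P_vdW / P_ideal ≈ 0.9501

Ideal: P_ideal = RT/V_m = (8.314)(324)/0.2790 = 9654.97 kPa
vdW: P = RT/(V_m − b) − a/V_m² = 2693.74/0.246680 − 136.0/0.0778410 = 10920.0 − 1747.15 = 9172.9 kPa
Ratio = 9172.9/9654.97 = 0.9501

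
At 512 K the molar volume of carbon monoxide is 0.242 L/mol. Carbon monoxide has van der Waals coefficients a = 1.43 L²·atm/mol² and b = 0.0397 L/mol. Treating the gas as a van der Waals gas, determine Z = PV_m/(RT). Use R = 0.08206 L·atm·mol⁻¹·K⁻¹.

Z ≈ 1.056

P = RT/(V_m − b) − a/V_m² = (0.08206)(512)/(0.242 − 0.0397) − 1.43/(0.242)²
  = 42.015/0.20230 − 24.418 = 207.69 − 24.418 = 183.27 atm
Z = PV_m/(RT) = (183.27)(0.242)/((0.08206)(512)) = 44.351/42.015 = 1.056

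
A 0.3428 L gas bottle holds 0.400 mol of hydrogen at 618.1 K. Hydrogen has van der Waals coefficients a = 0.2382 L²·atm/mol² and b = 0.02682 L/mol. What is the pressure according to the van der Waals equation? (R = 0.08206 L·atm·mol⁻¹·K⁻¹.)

P ≈ 60.77 atm

P = nRT/(V − nb) − a n²/V²
nRT/(V − nb) = (0.400)(0.08206)(618.1)/(0.3428 − 0.400×0.02682) = 20.289/0.33207 = 61.099 atm
a n²/V² = (0.2382)(0.400)²/(0.3428)² = 0.32432 atm
P = 61.099 − 0.32432 = 60.77 atm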